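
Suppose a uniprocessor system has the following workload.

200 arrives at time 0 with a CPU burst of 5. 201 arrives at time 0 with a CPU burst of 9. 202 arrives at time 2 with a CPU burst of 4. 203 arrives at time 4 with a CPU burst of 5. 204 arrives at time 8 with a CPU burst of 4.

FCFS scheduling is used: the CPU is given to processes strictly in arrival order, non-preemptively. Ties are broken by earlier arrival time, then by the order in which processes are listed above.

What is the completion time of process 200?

Timeline: | 200 0-5 | 201 5-14 | 202 14-18 | 203 18-23 | 204 23-27 |
Completion: 200=5  201=14  202=18  203=23  204=27
Turnaround (C−A): 200=5  201=14  202=16  203=19  204=19

5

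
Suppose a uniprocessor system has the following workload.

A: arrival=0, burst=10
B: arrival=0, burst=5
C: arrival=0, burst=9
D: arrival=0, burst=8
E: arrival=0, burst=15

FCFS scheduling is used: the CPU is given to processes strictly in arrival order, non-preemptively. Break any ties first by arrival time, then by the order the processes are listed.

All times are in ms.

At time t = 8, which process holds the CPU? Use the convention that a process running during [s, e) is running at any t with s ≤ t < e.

A

Gantt: | A 0-10 | B 10-15 | C 15-24 | D 24-32 | E 32-47 |
Completion: A=10  B=15  C=24  D=32  E=47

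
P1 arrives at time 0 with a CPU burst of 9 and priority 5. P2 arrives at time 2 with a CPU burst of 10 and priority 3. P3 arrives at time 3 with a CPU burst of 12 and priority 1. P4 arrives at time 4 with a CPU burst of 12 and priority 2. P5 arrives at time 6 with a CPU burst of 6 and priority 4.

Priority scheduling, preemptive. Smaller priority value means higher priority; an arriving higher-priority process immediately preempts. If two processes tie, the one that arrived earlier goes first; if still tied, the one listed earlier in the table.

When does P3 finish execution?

Timeline: | P1 0-2 | P2 2-3 | P3 3-15 | P4 15-27 | P2 27-36 | P5 36-42 | P1 42-49 |
Completion: P1=49  P2=36  P3=15  P4=27  P5=42
Turnaround (C−A): P1=49  P2=34  P3=12  P4=23  P5=36

15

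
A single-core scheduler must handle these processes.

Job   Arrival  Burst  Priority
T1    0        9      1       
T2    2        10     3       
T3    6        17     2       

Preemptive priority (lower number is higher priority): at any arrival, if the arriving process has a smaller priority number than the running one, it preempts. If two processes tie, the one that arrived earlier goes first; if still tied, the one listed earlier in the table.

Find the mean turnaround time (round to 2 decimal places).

21.00

Timeline: | T1 0-9 | T3 9-26 | T2 26-36 |
Completion: T1=9  T2=36  T3=26
Turnaround (C−A): T1=9  T2=34  T3=20
Turnaround times: T1=9, T2=34, T3=20
Average turnaround = (9+34+20) / 3 = 63/3 = 21.00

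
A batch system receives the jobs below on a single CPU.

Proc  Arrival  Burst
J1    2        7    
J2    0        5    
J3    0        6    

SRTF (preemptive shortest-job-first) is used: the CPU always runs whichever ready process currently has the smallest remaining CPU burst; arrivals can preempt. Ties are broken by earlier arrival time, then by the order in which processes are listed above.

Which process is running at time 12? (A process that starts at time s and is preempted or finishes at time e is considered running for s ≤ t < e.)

Timeline: | J2 0-5 | J3 5-11 | J1 11-18 |
Completion: J1=18  J2=5  J3=11

J1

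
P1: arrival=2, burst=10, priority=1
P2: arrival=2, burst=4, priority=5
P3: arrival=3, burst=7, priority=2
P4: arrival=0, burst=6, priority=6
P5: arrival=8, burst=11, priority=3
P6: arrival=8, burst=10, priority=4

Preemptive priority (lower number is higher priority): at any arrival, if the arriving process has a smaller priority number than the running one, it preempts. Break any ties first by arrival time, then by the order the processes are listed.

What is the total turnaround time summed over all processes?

Timeline: | P4 0-2 | P1 2-12 | P3 12-19 | P5 19-30 | P6 30-40 | P2 40-44 | P4 44-48 |
Completion: P1=12  P2=44  P3=19  P4=48  P5=30  P6=40
Turnaround (C−A): P1=10  P2=42  P3=16  P4=48  P5=22  P6=32
Turnaround = completion − arrival: P1=10, P2=42, P3=16, P4=48, P5=22, P6=32
Total turnaround = 10 + 42 + 16 + 48 + 22 + 32 = 170

170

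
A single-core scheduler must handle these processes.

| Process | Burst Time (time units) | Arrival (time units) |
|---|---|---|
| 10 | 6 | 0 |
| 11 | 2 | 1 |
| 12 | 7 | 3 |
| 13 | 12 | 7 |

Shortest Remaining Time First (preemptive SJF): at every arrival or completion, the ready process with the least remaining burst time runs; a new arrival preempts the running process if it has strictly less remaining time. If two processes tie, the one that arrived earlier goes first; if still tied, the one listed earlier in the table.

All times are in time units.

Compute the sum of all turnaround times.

Timeline: | 10 0-1 | 11 1-3 | 10 3-8 | 12 8-15 | 13 15-27 |
Completion: 10=8  11=3  12=15  13=27
Turnaround = completion − arrival: 10=8, 11=2, 12=12, 13=20
Total turnaround = 8 + 2 + 12 + 20 = 42

42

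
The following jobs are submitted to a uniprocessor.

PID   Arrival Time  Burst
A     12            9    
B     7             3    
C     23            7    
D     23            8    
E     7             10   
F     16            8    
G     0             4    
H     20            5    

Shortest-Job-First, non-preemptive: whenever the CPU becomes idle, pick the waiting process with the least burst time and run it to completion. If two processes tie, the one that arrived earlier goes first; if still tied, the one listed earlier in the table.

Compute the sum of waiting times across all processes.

Timeline: | G 0-4 | idle 4-7 | B 7-10 | E 10-20 | H 20-25 | C 25-32 | F 32-40 | D 40-48 | A 48-57 |
Completion: A=57  B=10  C=32  D=48  E=20  F=40  G=4  H=25
Turnaround (C−A): A=45  B=3  C=9  D=25  E=13  F=24  G=4  H=5
Waiting = turnaround − burst: A=36, B=0, C=2, D=17, E=3, F=16, G=0, H=0
Total waiting = 36 + 0 + 2 + 17 + 3 + 16 + 0 + 0 = 74

74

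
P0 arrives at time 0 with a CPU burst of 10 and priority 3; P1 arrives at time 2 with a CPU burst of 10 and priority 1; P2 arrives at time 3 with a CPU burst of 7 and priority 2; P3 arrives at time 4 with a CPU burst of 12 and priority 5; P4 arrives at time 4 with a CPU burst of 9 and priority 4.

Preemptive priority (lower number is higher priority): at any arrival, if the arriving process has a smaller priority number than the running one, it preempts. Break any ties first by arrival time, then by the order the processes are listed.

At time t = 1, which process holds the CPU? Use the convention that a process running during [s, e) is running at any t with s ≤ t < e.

P0

Gantt: | P0 0-2 | P1 2-12 | P2 12-19 | P0 19-27 | P4 27-36 | P3 36-48 |
Completion: P0=27  P1=12  P2=19  P3=48  P4=36
Turnaround (C−A): P0=27  P1=10  P2=16  P3=44  P4=32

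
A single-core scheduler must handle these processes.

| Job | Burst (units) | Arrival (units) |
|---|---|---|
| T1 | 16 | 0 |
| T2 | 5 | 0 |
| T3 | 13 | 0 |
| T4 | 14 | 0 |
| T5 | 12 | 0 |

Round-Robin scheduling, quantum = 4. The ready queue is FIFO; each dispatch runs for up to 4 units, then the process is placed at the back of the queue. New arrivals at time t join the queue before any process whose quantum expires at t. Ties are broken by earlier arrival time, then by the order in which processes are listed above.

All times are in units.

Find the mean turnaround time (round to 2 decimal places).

Timeline: | T1 0-4 | T2 4-8 | T3 8-12 | T4 12-16 | T5 16-20 | T1 20-24 | T2 24-25 | T3 25-29 | T4 29-33 | T5 33-37 | T1 37-41 | T3 41-45 | T4 45-49 | T5 49-53 | T1 53-57 | T3 57-58 | T4 58-60 |
Completion: T1=57  T2=25  T3=58  T4=60  T5=53
Turnaround times: T1=57, T2=25, T3=58, T4=60, T5=53
Average turnaround = (57+25+58+60+53) / 5 = 253/5 = 50.60

50.60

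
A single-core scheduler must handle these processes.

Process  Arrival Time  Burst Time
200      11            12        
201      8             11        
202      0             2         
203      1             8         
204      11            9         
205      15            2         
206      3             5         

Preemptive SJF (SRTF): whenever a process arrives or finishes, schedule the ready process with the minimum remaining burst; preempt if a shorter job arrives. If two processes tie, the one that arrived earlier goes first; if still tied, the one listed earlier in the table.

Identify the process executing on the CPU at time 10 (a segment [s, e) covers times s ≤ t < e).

Gantt: | 202 0-2 | 203 2-3 | 206 3-8 | 203 8-15 | 205 15-17 | 204 17-26 | 201 26-37 | 200 37-49 |
Completion: 200=49  201=37  202=2  203=15  204=26  205=17  206=8
Turnaround (C−A): 200=38  201=29  202=2  203=14  204=15  205=2  206=5

203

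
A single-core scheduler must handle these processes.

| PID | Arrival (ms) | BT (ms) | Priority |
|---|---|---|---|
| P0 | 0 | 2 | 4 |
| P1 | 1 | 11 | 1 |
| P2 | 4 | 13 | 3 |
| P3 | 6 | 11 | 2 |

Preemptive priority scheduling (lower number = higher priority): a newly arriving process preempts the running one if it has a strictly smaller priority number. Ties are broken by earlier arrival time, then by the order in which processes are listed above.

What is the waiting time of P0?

Schedule: | P0 0-1 | P1 1-12 | P3 12-23 | P2 23-36 | P0 36-37 |
Completion: P0=37  P1=12  P2=36  P3=23
Turnaround (C−A): P0=37  P1=11  P2=32  P3=17
Waiting(P0) = turnaround − burst = 37 − 2 = 35

35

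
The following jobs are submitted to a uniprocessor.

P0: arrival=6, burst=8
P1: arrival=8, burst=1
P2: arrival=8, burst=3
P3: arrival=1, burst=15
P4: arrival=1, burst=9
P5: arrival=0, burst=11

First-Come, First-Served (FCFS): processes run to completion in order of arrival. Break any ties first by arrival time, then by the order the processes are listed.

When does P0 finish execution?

Schedule: | P5 0-11 | P3 11-26 | P4 26-35 | P0 35-43 | P1 43-44 | P2 44-47 |
Completion: P0=43  P1=44  P2=47  P3=26  P4=35  P5=11

43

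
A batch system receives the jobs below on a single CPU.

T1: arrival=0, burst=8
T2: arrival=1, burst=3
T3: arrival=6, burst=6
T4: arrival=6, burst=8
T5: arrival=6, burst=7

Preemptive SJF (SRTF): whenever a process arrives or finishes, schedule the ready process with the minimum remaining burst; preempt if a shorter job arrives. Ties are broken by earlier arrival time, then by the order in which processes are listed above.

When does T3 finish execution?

Gantt: | T1 0-1 | T2 1-4 | T1 4-11 | T3 11-17 | T5 17-24 | T4 24-32 |
Completion: T1=11  T2=4  T3=17  T4=32  T5=24
Turnaround (C−A): T1=11  T2=3  T3=11  T4=26  T5=18

17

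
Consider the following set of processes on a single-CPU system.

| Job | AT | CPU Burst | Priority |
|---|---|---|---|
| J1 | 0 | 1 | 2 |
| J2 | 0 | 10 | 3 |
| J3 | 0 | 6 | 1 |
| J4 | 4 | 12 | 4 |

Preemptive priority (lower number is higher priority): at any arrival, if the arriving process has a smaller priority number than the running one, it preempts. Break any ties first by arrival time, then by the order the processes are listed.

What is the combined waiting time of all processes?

26

Timeline: | J3 0-6 | J1 6-7 | J2 7-17 | J4 17-29 |
Completion: J1=7  J2=17  J3=6  J4=29
Waiting = turnaround − burst: J1=6, J2=7, J3=0, J4=13
Total waiting = 6 + 7 + 0 + 13 = 26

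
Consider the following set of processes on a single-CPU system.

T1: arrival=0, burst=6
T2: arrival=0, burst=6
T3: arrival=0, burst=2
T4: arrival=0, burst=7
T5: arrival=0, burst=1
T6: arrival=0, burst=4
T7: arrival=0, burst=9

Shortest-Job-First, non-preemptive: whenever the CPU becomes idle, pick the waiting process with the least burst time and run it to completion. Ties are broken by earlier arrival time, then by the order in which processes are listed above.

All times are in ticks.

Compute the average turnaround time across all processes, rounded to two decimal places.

14.86

Timeline: | T5 0-1 | T3 1-3 | T6 3-7 | T1 7-13 | T2 13-19 | T4 19-26 | T7 26-35 |
Completion: T1=13  T2=19  T3=3  T4=26  T5=1  T6=7  T7=35
Turnaround (C−A): T1=13  T2=19  T3=3  T4=26  T5=1  T6=7  T7=35
Turnaround times: T1=13, T2=19, T3=3, T4=26, T5=1, T6=7, T7=35
Average turnaround = (13+19+3+26+1+7+35) / 7 = 104/7 = 14.86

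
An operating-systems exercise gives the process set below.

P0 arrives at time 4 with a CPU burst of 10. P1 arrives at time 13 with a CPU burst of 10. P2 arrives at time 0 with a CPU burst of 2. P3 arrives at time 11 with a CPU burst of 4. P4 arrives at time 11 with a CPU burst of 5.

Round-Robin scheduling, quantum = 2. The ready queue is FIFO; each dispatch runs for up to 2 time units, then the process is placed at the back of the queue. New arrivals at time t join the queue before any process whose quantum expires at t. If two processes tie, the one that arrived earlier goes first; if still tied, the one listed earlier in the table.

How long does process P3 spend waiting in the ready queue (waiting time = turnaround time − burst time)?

7

Gantt: | P2 0-2 | idle 2-4 | P0 4-12 | P3 12-14 | P4 14-16 | P0 16-18 | P1 18-20 | P3 20-22 | P4 22-24 | P1 24-26 | P4 26-27 | P1 27-33 |
Completion: P0=18  P1=33  P2=2  P3=22  P4=27
Waiting(P3) = turnaround − burst = 11 − 4 = 7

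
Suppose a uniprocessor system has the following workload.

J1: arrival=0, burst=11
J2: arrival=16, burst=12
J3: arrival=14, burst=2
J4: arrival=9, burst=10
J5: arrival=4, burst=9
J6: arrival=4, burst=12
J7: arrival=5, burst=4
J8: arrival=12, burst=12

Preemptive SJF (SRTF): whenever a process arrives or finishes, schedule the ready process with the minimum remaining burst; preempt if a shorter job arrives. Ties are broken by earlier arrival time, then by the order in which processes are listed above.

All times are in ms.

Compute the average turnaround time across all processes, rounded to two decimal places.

27.38

Timeline: | J1 0-5 | J7 5-9 | J1 9-15 | J3 15-17 | J5 17-26 | J4 26-36 | J6 36-48 | J8 48-60 | J2 60-72 |
Completion: J1=15  J2=72  J3=17  J4=36  J5=26  J6=48  J7=9  J8=60
Turnaround times: J1=15, J2=56, J3=3, J4=27, J5=22, J6=44, J7=4, J8=48
Average turnaround = (15+56+3+27+22+44+4+48) / 8 = 219/8 = 27.38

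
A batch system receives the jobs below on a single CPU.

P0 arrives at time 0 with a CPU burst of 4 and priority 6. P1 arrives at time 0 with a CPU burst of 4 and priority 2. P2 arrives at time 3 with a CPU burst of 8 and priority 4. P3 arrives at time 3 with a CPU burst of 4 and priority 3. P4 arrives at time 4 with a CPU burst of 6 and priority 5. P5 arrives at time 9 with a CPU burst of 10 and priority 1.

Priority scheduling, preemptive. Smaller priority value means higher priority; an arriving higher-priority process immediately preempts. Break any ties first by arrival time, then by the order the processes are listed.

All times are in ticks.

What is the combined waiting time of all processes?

70

Gantt: | P1 0-4 | P3 4-8 | P2 8-9 | P5 9-19 | P2 19-26 | P4 26-32 | P0 32-36 |
Completion: P0=36  P1=4  P2=26  P3=8  P4=32  P5=19
Waiting = turnaround − burst: P0=32, P1=0, P2=15, P3=1, P4=22, P5=0
Total waiting = 32 + 0 + 15 + 1 + 22 + 0 = 70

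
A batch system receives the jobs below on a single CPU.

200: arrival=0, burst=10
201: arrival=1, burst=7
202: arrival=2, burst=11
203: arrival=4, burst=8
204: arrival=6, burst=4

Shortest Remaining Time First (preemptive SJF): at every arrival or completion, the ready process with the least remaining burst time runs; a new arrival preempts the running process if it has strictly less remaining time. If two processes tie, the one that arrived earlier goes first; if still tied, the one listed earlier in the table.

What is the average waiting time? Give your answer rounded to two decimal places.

Schedule: | 200 0-1 | 201 1-8 | 204 8-12 | 203 12-20 | 200 20-29 | 202 29-40 |
Completion: 200=29  201=8  202=40  203=20  204=12
Waiting times: 200=19, 201=0, 202=27, 203=8, 204=2
Average waiting = (19+0+27+8+2) / 5 = 56/5 = 11.20

11.20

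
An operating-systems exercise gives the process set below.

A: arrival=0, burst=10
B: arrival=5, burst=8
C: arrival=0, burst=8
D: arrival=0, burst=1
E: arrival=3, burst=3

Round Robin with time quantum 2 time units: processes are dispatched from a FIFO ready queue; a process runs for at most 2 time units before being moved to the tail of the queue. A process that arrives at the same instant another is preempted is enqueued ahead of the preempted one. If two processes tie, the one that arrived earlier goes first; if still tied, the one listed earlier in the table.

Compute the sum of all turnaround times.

Gantt: | A 0-2 | C 2-4 | D 4-5 | A 5-7 | E 7-9 | C 9-11 | B 11-13 | A 13-15 | E 15-16 | C 16-18 | B 18-20 | A 20-22 | C 22-24 | B 24-26 | A 26-28 | B 28-30 |
Completion: A=28  B=30  C=24  D=5  E=16
Turnaround = completion − arrival: A=28, B=25, C=24, D=5, E=13
Total turnaround = 28 + 25 + 24 + 5 + 13 = 95

95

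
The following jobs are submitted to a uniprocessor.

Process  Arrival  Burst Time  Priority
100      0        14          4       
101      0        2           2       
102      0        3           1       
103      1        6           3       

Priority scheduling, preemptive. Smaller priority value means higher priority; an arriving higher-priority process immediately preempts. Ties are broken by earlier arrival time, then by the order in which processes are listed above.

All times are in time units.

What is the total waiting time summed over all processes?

Schedule: | 102 0-3 | 101 3-5 | 103 5-11 | 100 11-25 |
Completion: 100=25  101=5  102=3  103=11
Waiting = turnaround − burst: 100=11, 101=3, 102=0, 103=4
Total waiting = 11 + 3 + 0 + 4 = 18

18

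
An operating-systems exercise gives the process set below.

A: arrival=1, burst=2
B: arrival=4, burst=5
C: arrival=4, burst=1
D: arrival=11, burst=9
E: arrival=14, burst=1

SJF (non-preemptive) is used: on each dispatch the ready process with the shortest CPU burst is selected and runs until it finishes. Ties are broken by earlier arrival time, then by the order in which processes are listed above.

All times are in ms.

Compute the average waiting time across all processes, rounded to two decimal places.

Schedule: | idle 0-1 | A 1-3 | idle 3-4 | C 4-5 | B 5-10 | idle 10-11 | D 11-20 | E 20-21 |
Completion: A=3  B=10  C=5  D=20  E=21
Turnaround (C−A): A=2  B=6  C=1  D=9  E=7
Waiting times: A=0, B=1, C=0, D=0, E=6
Average waiting = (0+1+0+0+6) / 5 = 7/5 = 1.40

1.40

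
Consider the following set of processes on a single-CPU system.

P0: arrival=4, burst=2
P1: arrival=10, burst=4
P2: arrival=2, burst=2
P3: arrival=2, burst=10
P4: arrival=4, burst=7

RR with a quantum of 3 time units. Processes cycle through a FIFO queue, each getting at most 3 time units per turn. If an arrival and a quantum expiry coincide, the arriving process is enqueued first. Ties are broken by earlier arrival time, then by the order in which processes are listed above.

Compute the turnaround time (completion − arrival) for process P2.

Schedule: | idle 0-2 | P2 2-4 | P3 4-7 | P0 7-9 | P4 9-12 | P3 12-15 | P1 15-18 | P4 18-21 | P3 21-24 | P1 24-25 | P4 25-26 | P3 26-27 |
Completion: P0=9  P1=25  P2=4  P3=27  P4=26
Turnaround(P2) = completion − arrival = 4 − 2 = 2

2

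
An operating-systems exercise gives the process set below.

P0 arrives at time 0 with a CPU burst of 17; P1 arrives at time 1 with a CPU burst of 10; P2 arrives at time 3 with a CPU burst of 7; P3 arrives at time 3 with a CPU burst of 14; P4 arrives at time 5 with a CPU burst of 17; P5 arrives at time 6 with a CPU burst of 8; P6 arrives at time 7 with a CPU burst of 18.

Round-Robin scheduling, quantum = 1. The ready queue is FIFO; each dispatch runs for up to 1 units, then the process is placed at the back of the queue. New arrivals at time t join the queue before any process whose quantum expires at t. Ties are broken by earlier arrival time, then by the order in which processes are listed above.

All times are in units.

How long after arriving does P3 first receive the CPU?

Timeline: | P0 0-1 | P1 1-2 | P0 2-3 | P1 3-4 | P2 4-5 | P3 5-6 | P0 6-7 | P1 7-8 | P4 8-9 | P2 9-10 | P5 10-11 | P3 11-12 | P6 12-13 | P0 13-14 | P1 14-15 | P4 15-16 | P2 16-17 | P5 17-18 | P3 18-19 | P6 19-20 | P0 20-21 | P1 21-22 | P4 22-23 | P2 23-24 | P5 24-25 | P3 25-26 | P6 26-27 | P0 27-28 | P1 28-29 | P4 29-30 | P2 30-31 | P5 31-32 | P3 32-33 | P6 33-34 | P0 34-35 | P1 35-36 | P4 36-37 | P2 37-38 | P5 38-39 | P3 39-40 | P6 40-41 | P0 41-42 | P1 42-43 | P4 43-44 | P2 44-45 | P5 45-46 | P3 46-47 | P6 47-48 | P0 48-49 | P1 49-50 | P4 50-51 | P5 51-52 | P3 52-53 | P6 53-54 | P0 54-55 | P1 55-56 | P4 56-57 | P5 57-58 | P3 58-59 | P6 59-60 | P0 60-61 | P4 61-62 | P3 62-63 | P6 63-64 | P0 64-65 | P4 65-66 | P3 66-67 | P6 67-68 | P0 68-69 | P4 69-70 | P3 70-71 | P6 71-72 | P0 72-73 | P4 73-74 | P3 74-75 | P6 75-76 | P0 76-77 | P4 77-78 | P3 78-79 | P6 79-80 | P0 80-81 | P4 81-82 | P6 82-83 | P0 83-84 | P4 84-85 | P6 85-86 | P4 86-87 | P6 87-88 | P4 88-89 | P6 89-91 |
Completion: P0=84  P1=56  P2=45  P3=79  P4=89  P5=58  P6=91
Turnaround (C−A): P0=84  P1=55  P2=42  P3=76  P4=84  P5=52  P6=84
Response(P3) = first start − arrival = 5 − 3 = 2

2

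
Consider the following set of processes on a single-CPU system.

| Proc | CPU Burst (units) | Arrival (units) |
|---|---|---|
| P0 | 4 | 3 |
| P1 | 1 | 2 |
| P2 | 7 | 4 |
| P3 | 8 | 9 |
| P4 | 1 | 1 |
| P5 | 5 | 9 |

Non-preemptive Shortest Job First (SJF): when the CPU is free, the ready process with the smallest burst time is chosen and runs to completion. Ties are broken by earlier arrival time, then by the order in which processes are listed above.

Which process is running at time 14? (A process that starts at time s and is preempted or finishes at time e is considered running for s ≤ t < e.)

Gantt: | idle 0-1 | P4 1-2 | P1 2-3 | P0 3-7 | P2 7-14 | P5 14-19 | P3 19-27 |
Completion: P0=7  P1=3  P2=14  P3=27  P4=2  P5=19

P5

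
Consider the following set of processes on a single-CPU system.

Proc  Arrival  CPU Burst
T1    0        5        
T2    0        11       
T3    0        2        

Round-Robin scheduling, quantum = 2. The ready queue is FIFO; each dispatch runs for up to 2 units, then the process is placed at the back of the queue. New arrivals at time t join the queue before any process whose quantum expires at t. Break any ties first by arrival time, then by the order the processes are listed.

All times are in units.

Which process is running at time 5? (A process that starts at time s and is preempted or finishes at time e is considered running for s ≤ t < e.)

Gantt: | T1 0-2 | T2 2-4 | T3 4-6 | T1 6-8 | T2 8-10 | T1 10-11 | T2 11-18 |
Completion: T1=11  T2=18  T3=6

T3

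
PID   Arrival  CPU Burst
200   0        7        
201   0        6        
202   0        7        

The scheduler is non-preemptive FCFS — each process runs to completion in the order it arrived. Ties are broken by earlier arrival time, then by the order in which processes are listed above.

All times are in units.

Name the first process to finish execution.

Gantt: | 200 0-7 | 201 7-13 | 202 13-20 |
Completion: 200=7  201=13  202=20
Finish order: 200 → 201 → 202

200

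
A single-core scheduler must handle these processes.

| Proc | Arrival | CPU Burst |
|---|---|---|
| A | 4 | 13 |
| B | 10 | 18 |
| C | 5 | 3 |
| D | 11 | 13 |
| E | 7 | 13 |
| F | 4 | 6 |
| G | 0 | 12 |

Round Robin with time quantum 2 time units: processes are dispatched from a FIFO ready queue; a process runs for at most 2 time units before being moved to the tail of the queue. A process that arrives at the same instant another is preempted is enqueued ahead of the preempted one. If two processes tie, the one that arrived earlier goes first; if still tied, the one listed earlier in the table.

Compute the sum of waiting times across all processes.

Schedule: | G 0-4 | A 4-6 | F 6-8 | G 8-10 | C 10-12 | A 12-14 | E 14-16 | F 16-18 | B 18-20 | G 20-22 | D 22-24 | C 24-25 | A 25-27 | E 27-29 | F 29-31 | B 31-33 | G 33-35 | D 35-37 | A 37-39 | E 39-41 | B 41-43 | G 43-45 | D 45-47 | A 47-49 | E 49-51 | B 51-53 | D 53-55 | A 55-57 | E 57-59 | B 59-61 | D 61-63 | A 63-64 | E 64-66 | B 66-68 | D 68-70 | E 70-71 | B 71-73 | D 73-74 | B 74-78 |
Completion: A=64  B=78  C=25  D=74  E=71  F=31  G=45
Waiting = turnaround − burst: A=47, B=50, C=17, D=50, E=51, F=21, G=33
Total waiting = 47 + 50 + 17 + 50 + 51 + 21 + 33 = 269

269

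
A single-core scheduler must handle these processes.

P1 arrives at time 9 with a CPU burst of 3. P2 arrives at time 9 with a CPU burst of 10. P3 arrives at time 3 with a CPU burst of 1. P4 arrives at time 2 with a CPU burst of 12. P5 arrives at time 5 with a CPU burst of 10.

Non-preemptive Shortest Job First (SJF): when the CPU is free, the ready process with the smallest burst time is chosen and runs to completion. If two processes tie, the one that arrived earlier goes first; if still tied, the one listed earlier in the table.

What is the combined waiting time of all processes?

Gantt: | idle 0-2 | P4 2-14 | P3 14-15 | P1 15-18 | P5 18-28 | P2 28-38 |
Completion: P1=18  P2=38  P3=15  P4=14  P5=28
Turnaround (C−A): P1=9  P2=29  P3=12  P4=12  P5=23
Waiting = turnaround − burst: P1=6, P2=19, P3=11, P4=0, P5=13
Total waiting = 6 + 19 + 11 + 0 + 13 = 49

49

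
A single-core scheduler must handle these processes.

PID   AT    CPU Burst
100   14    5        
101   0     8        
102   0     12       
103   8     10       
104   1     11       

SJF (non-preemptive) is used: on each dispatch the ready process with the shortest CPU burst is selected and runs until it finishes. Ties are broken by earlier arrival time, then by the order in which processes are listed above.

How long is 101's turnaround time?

Gantt: | 101 0-8 | 103 8-18 | 100 18-23 | 104 23-34 | 102 34-46 |
Completion: 100=23  101=8  102=46  103=18  104=34
Turnaround (C−A): 100=9  101=8  102=46  103=10  104=33
Turnaround(101) = completion − arrival = 8 − 0 = 8

8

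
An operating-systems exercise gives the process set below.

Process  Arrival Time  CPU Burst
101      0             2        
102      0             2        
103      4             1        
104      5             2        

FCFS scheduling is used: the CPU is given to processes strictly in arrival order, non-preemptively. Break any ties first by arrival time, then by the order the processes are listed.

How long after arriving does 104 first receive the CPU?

Gantt: | 101 0-2 | 102 2-4 | 103 4-5 | 104 5-7 |
Completion: 101=2  102=4  103=5  104=7
Response(104) = first start − arrival = 5 − 5 = 0

0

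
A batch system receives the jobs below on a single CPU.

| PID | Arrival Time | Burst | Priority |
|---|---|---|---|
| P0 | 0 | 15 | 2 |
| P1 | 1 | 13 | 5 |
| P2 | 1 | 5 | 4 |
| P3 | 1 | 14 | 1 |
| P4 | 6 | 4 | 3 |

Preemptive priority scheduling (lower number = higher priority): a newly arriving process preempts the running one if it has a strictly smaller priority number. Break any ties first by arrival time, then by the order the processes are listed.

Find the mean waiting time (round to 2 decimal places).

21.20

Schedule: | P0 0-1 | P3 1-15 | P0 15-29 | P4 29-33 | P2 33-38 | P1 38-51 |
Completion: P0=29  P1=51  P2=38  P3=15  P4=33
Waiting times: P0=14, P1=37, P2=32, P3=0, P4=23
Average waiting = (14+37+32+0+23) / 5 = 106/5 = 21.20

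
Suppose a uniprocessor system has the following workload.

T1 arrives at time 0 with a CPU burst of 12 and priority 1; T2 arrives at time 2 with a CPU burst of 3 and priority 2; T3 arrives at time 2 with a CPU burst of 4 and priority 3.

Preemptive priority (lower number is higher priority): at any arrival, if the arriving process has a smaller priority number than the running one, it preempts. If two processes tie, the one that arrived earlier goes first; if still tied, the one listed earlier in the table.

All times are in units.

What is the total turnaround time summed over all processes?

42

Gantt: | T1 0-12 | T2 12-15 | T3 15-19 |
Completion: T1=12  T2=15  T3=19
Turnaround (C−A): T1=12  T2=13  T3=17
Turnaround = completion − arrival: T1=12, T2=13, T3=17
Total turnaround = 12 + 13 + 17 = 42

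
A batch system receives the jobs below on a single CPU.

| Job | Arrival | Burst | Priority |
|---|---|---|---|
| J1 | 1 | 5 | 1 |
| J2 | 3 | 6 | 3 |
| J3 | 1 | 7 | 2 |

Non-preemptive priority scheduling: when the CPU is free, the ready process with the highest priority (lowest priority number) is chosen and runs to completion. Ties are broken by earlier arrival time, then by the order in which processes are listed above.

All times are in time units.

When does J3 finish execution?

13

Gantt: | idle 0-1 | J1 1-6 | J3 6-13 | J2 13-19 |
Completion: J1=6  J2=19  J3=13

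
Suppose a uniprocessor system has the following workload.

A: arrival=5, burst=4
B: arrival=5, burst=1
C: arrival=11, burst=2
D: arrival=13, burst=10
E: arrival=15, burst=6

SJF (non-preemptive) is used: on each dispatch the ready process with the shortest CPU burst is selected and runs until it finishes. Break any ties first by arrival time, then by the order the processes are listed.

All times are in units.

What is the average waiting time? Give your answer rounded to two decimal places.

1.80

Gantt: | idle 0-5 | B 5-6 | A 6-10 | idle 10-11 | C 11-13 | D 13-23 | E 23-29 |
Completion: A=10  B=6  C=13  D=23  E=29
Turnaround (C−A): A=5  B=1  C=2  D=10  E=14
Waiting times: A=1, B=0, C=0, D=0, E=8
Average waiting = (1+0+0+0+8) / 5 = 9/5 = 1.80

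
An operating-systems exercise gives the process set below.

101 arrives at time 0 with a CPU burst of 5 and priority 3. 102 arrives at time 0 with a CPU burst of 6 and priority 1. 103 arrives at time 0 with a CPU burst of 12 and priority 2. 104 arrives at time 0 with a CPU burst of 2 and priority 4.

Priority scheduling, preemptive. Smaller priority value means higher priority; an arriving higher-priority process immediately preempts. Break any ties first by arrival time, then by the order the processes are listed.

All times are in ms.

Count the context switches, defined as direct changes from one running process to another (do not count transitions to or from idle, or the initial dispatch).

Schedule: | 102 0-6 | 103 6-18 | 101 18-23 | 104 23-25 |
Completion: 101=23  102=6  103=18  104=25

3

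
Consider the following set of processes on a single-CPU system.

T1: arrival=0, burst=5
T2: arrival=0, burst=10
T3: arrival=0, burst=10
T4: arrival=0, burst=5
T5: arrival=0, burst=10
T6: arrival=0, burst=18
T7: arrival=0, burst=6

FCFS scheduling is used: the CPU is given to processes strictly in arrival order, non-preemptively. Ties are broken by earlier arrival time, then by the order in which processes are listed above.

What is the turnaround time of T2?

15

Schedule: | T1 0-5 | T2 5-15 | T3 15-25 | T4 25-30 | T5 30-40 | T6 40-58 | T7 58-64 |
Completion: T1=5  T2=15  T3=25  T4=30  T5=40  T6=58  T7=64
Turnaround (C−A): T1=5  T2=15  T3=25  T4=30  T5=40  T6=58  T7=64
Turnaround(T2) = completion − arrival = 15 − 0 = 15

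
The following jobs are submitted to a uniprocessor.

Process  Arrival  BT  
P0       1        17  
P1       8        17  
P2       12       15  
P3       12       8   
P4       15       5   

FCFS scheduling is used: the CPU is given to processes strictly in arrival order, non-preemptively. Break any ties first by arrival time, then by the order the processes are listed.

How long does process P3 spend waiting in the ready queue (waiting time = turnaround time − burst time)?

38

Timeline: | idle 0-1 | P0 1-18 | P1 18-35 | P2 35-50 | P3 50-58 | P4 58-63 |
Completion: P0=18  P1=35  P2=50  P3=58  P4=63
Turnaround (C−A): P0=17  P1=27  P2=38  P3=46  P4=48
Waiting(P3) = turnaround − burst = 46 − 8 = 38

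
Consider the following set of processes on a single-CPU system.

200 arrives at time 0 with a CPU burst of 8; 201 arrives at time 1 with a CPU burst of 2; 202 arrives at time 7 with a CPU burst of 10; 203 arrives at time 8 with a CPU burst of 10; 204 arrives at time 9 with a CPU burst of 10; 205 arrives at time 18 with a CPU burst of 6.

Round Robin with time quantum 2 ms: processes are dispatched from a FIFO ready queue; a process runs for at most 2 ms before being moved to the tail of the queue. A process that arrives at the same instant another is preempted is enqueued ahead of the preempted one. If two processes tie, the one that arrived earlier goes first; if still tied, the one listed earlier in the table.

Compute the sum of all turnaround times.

Gantt: | 200 0-2 | 201 2-4 | 200 4-8 | 202 8-10 | 203 10-12 | 200 12-14 | 204 14-16 | 202 16-18 | 203 18-20 | 204 20-22 | 205 22-24 | 202 24-26 | 203 26-28 | 204 28-30 | 205 30-32 | 202 32-34 | 203 34-36 | 204 36-38 | 205 38-40 | 202 40-42 | 203 42-44 | 204 44-46 |
Completion: 200=14  201=4  202=42  203=44  204=46  205=40
Turnaround (C−A): 200=14  201=3  202=35  203=36  204=37  205=22
Turnaround = completion − arrival: 200=14, 201=3, 202=35, 203=36, 204=37, 205=22
Total turnaround = 14 + 3 + 35 + 36 + 37 + 22 = 147

147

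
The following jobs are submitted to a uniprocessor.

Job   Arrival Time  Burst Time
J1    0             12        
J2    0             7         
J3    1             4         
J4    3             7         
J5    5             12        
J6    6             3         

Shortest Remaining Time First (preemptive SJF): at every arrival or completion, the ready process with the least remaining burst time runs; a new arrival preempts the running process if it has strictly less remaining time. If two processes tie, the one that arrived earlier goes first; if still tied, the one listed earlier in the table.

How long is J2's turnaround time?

Gantt: | J2 0-1 | J3 1-5 | J2 5-6 | J6 6-9 | J2 9-14 | J4 14-21 | J1 21-33 | J5 33-45 |
Completion: J1=33  J2=14  J3=5  J4=21  J5=45  J6=9
Turnaround (C−A): J1=33  J2=14  J3=4  J4=18  J5=40  J6=3
Turnaround(J2) = completion − arrival = 14 − 0 = 14

14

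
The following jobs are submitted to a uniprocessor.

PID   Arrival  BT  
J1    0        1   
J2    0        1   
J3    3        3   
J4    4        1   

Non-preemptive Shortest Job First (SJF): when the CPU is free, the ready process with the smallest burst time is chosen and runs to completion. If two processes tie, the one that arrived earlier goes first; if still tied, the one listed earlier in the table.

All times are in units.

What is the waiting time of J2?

Timeline: | J1 0-1 | J2 1-2 | idle 2-3 | J3 3-6 | J4 6-7 |
Completion: J1=1  J2=2  J3=6  J4=7
Turnaround (C−A): J1=1  J2=2  J3=3  J4=3
Waiting(J2) = turnaround − burst = 2 − 1 = 1

1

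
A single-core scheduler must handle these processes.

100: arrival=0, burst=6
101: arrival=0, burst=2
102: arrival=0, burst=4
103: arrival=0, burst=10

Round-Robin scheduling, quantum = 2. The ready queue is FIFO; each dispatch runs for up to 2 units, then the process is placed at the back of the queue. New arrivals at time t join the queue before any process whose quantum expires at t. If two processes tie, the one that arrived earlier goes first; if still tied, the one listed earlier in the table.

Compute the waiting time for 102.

Gantt: | 100 0-2 | 101 2-4 | 102 4-6 | 103 6-8 | 100 8-10 | 102 10-12 | 103 12-14 | 100 14-16 | 103 16-22 |
Completion: 100=16  101=4  102=12  103=22
Waiting(102) = turnaround − burst = 12 − 4 = 8

8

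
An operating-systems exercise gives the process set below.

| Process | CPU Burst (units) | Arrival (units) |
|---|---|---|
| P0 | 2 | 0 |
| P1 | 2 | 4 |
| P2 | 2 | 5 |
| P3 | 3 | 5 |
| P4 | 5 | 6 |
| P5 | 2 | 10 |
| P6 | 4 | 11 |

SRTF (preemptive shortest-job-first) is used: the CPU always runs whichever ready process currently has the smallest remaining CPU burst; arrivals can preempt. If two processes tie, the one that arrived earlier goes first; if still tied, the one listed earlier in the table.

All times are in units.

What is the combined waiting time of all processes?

Gantt: | P0 0-2 | idle 2-4 | P1 4-6 | P2 6-8 | P3 8-11 | P5 11-13 | P6 13-17 | P4 17-22 |
Completion: P0=2  P1=6  P2=8  P3=11  P4=22  P5=13  P6=17
Waiting = turnaround − burst: P0=0, P1=0, P2=1, P3=3, P4=11, P5=1, P6=2
Total waiting = 0 + 0 + 1 + 3 + 11 + 1 + 2 = 18

18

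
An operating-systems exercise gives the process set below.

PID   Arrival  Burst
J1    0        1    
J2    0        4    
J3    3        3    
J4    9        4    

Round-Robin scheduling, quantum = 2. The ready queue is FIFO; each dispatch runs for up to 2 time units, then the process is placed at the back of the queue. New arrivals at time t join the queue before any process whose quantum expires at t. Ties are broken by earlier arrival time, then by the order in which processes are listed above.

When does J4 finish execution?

13

Gantt: | J1 0-1 | J2 1-3 | J3 3-5 | J2 5-7 | J3 7-8 | idle 8-9 | J4 9-13 |
Completion: J1=1  J2=7  J3=8  J4=13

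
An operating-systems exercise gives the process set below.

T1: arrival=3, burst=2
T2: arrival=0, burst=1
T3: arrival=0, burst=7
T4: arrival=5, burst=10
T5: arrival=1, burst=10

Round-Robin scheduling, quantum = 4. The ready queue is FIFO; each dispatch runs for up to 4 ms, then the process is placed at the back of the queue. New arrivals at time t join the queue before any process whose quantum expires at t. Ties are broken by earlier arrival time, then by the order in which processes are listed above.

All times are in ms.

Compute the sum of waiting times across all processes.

49

Timeline: | T2 0-1 | T3 1-5 | T5 5-9 | T1 9-11 | T4 11-15 | T3 15-18 | T5 18-22 | T4 22-26 | T5 26-28 | T4 28-30 |
Completion: T1=11  T2=1  T3=18  T4=30  T5=28
Turnaround (C−A): T1=8  T2=1  T3=18  T4=25  T5=27
Waiting = turnaround − burst: T1=6, T2=0, T3=11, T4=15, T5=17
Total waiting = 6 + 0 + 11 + 15 + 17 = 49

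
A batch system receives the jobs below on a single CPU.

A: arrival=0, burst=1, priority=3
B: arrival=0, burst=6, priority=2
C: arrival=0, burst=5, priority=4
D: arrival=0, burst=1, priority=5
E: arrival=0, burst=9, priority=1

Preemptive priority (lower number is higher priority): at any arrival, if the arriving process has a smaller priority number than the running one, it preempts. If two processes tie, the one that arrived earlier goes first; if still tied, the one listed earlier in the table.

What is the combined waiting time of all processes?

61

Gantt: | E 0-9 | B 9-15 | A 15-16 | C 16-21 | D 21-22 |
Completion: A=16  B=15  C=21  D=22  E=9
Turnaround (C−A): A=16  B=15  C=21  D=22  E=9
Waiting = turnaround − burst: A=15, B=9, C=16, D=21, E=0
Total waiting = 15 + 9 + 16 + 21 + 0 = 61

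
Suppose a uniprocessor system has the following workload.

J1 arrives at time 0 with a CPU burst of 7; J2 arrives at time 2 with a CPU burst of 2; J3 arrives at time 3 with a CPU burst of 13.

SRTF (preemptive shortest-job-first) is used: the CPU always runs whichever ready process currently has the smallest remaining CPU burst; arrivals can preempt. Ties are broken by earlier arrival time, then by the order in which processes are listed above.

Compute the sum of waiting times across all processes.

Schedule: | J1 0-2 | J2 2-4 | J1 4-9 | J3 9-22 |
Completion: J1=9  J2=4  J3=22
Waiting = turnaround − burst: J1=2, J2=0, J3=6
Total waiting = 2 + 0 + 6 = 8

8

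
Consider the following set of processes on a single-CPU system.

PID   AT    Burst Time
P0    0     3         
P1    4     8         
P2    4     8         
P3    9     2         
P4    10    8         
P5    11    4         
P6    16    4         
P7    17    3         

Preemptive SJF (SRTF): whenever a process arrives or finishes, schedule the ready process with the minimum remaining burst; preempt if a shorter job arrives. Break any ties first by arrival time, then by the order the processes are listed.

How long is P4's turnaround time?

Timeline: | P0 0-3 | idle 3-4 | P1 4-9 | P3 9-11 | P1 11-14 | P5 14-18 | P7 18-21 | P6 21-25 | P2 25-33 | P4 33-41 |
Completion: P0=3  P1=14  P2=33  P3=11  P4=41  P5=18  P6=25  P7=21
Turnaround (C−A): P0=3  P1=10  P2=29  P3=2  P4=31  P5=7  P6=9  P7=4
Turnaround(P4) = completion − arrival = 41 − 10 = 31

31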